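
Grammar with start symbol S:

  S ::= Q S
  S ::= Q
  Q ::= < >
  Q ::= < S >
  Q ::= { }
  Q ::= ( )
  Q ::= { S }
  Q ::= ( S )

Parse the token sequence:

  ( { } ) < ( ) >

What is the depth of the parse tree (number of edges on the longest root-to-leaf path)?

5

[S [Q ( [S [Q { }]] )] [S [Q < [S [Q ( )]] >]]]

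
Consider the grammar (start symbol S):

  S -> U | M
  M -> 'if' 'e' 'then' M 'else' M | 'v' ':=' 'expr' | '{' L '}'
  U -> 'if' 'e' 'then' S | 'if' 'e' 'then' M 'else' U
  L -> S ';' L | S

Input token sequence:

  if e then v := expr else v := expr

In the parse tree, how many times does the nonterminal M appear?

[S [M if e then [M v := expr] else [M v := expr]]]

3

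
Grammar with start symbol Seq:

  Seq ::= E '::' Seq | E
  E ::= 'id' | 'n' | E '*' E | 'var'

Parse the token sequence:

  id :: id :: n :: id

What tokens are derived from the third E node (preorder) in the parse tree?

[Seq [E id] :: [Seq [E id] :: [Seq [E n] :: [Seq [E id]]]]]

n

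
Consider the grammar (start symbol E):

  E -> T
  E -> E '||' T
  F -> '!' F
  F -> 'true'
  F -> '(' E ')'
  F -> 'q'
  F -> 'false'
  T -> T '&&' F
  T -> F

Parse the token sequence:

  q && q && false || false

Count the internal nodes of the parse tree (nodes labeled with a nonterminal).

[E [E [T [T [T [F q]] && [F q]] && [F false]]] || [T [F false]]]

10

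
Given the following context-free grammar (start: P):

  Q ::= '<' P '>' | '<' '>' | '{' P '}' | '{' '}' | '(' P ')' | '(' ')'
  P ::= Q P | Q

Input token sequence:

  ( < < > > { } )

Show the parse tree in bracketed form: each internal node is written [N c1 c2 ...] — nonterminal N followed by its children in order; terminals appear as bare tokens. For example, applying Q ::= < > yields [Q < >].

[P [Q ( [P [Q < [P [Q < >]] >] [P [Q { }]]] )]]

P
Q
( P )
( Q P )
( < P > P )
( < Q > P )
( < < > > P )
( < < > > Q )
( < < > > { } )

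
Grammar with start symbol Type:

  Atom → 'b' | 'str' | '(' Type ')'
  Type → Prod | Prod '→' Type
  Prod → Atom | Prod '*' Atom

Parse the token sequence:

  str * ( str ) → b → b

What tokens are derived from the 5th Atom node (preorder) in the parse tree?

b

[Type [Prod [Prod [Atom str]] * [Atom ( [Type [Prod [Atom str]]] )]] → [Type [Prod [Atom b]] → [Type [Prod [Atom b]]]]]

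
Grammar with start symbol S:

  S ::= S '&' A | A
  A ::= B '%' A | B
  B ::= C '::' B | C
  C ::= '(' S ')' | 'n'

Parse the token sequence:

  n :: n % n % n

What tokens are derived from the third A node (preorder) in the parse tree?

[S [A [B [C n] :: [B [C n]]] % [A [B [C n]] % [A [B [C n]]]]]]

n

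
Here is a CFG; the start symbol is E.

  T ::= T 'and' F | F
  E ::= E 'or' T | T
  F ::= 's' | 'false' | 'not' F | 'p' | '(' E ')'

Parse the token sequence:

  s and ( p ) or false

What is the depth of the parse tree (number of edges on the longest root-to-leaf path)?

7

[E [E [T [T [F s]] and [F ( [E [T [F p]]] )]]] or [T [F false]]]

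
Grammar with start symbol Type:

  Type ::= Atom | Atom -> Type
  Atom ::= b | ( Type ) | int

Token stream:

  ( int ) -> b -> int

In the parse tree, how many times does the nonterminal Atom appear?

[Type [Atom ( [Type [Atom int]] )] -> [Type [Atom b] -> [Type [Atom int]]]]

4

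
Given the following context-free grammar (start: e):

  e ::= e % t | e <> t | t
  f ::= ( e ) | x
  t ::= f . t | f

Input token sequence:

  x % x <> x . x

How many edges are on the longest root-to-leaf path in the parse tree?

[e [e [e [t [f x]]] % [t [f x]]] <> [t [f x] . [t [f x]]]]

5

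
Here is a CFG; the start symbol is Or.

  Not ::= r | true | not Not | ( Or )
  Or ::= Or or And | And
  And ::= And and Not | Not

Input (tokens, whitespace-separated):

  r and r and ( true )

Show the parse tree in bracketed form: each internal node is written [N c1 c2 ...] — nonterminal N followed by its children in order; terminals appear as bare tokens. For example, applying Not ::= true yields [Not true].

[Or [And [And [And [Not r]] and [Not r]] and [Not ( [Or [And [Not true]]] )]]]

Or
And
And and Not
And and Not and Not
Not and Not and Not
r and Not and Not
r and r and Not
r and r and ( Or )
r and r and ( And )
r and r and ( Not )
r and r and ( true )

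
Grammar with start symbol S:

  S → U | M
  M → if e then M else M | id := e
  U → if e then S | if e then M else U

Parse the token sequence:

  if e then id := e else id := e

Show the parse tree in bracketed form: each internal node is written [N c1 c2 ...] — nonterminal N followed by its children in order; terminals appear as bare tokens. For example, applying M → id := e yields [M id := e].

S
M
if e then M else M
if e then id := e else M
if e then id := e else id := e

[S [M if e then [M id := e] else [M id := e]]]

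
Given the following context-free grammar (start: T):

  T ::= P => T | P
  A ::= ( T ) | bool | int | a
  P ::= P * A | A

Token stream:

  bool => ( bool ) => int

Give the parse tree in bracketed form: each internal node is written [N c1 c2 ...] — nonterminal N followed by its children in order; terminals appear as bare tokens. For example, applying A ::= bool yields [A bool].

[T [P [A bool]] => [T [P [A ( [T [P [A bool]]] )]] => [T [P [A int]]]]]

T
P => T
A => T
bool => T
bool => P => T
bool => A => T
bool => ( T ) => T
bool => ( P ) => T
bool => ( A ) => T
bool => ( bool ) => T
bool => ( bool ) => P
bool => ( bool ) => A
bool => ( bool ) => int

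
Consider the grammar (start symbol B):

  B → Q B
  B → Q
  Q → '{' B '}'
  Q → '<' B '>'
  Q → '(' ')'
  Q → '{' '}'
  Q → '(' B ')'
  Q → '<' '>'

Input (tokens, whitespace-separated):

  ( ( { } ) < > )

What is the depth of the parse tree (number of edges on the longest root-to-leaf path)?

[B [Q ( [B [Q ( [B [Q { }]] )] [B [Q < >]]] )]]

6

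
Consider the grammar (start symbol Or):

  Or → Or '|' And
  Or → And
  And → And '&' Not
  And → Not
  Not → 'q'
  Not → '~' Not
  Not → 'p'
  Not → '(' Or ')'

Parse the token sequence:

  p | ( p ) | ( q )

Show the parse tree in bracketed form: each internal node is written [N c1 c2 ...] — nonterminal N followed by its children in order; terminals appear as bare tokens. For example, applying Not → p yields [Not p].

[Or [Or [Or [And [Not p]]] | [And [Not ( [Or [And [Not p]]] )]]] | [And [Not ( [Or [And [Not q]]] )]]]

Or
Or | And
Or | And | And
And | And | And
Not | And | And
p | And | And
p | Not | And
p | ( Or ) | And
p | ( And ) | And
p | ( Not ) | And
p | ( p ) | And
p | ( p ) | Not
p | ( p ) | ( Or )
p | ( p ) | ( And )
p | ( p ) | ( Not )
p | ( p ) | ( q )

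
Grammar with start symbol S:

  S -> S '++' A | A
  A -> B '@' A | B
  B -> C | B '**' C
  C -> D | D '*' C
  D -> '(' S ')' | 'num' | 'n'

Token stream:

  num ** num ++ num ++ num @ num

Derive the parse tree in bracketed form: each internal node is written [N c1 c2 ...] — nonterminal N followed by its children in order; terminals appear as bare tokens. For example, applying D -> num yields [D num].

S
S ++ A
S ++ A ++ A
A ++ A ++ A
B ++ A ++ A
B ** C ++ A ++ A
C ** C ++ A ++ A
D ** C ++ A ++ A
num ** C ++ A ++ A
num ** D ++ A ++ A
num ** num ++ A ++ A
num ** num ++ B ++ A
num ** num ++ C ++ A
num ** num ++ D ++ A
num ** num ++ num ++ A
num ** num ++ num ++ B @ A
num ** num ++ num ++ C @ A
num ** num ++ num ++ D @ A
num ** num ++ num ++ num @ A
num ** num ++ num ++ num @ B
num ** num ++ num ++ num @ C
num ** num ++ num ++ num @ D
num ** num ++ num ++ num @ num

[S [S [S [A [B [B [C [D num]]] ** [C [D num]]]]] ++ [A [B [C [D num]]]]] ++ [A [B [C [D num]]] @ [A [B [C [D num]]]]]]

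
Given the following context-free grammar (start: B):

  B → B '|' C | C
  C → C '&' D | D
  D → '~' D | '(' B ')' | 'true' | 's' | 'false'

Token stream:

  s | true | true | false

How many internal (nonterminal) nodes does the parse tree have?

12

[B [B [B [B [C [D s]]] | [C [D true]]] | [C [D true]]] | [C [D false]]]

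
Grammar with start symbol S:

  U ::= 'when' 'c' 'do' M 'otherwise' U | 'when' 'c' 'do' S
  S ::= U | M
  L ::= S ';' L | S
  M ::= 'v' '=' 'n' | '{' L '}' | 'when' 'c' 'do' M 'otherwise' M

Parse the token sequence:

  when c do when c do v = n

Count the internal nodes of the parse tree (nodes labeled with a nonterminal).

6

[S [U when c do [S [U when c do [S [M v = n]]]]]]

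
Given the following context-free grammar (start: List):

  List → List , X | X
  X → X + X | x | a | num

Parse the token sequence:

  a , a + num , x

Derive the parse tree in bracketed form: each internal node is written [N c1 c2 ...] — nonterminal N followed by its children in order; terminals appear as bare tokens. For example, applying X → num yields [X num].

[List [List [List [X a]] , [X [X a] + [X num]]] , [X x]]

List
List , X
List , X , X
X , X , X
a , X , X
a , X + X , X
a , a + X , X
a , a + num , X
a , a + num , x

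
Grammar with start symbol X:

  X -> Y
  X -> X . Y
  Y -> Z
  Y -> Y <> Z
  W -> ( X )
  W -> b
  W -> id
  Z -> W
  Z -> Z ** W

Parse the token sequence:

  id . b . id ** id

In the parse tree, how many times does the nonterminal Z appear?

[X [X [X [Y [Z [W id]]]] . [Y [Z [W b]]]] . [Y [Z [Z [W id]] ** [W id]]]]

4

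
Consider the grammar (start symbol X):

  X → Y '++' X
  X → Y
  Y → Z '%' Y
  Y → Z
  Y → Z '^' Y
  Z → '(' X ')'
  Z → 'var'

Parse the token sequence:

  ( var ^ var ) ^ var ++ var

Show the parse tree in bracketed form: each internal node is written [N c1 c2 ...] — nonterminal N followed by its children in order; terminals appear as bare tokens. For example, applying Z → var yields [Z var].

[X [Y [Z ( [X [Y [Z var] ^ [Y [Z var]]]] )] ^ [Y [Z var]]] ++ [X [Y [Z var]]]]

X
Y ++ X
Z ^ Y ++ X
( X ) ^ Y ++ X
( Y ) ^ Y ++ X
( Z ^ Y ) ^ Y ++ X
( var ^ Y ) ^ Y ++ X
( var ^ Z ) ^ Y ++ X
( var ^ var ) ^ Y ++ X
( var ^ var ) ^ Z ++ X
( var ^ var ) ^ var ++ X
( var ^ var ) ^ var ++ Y
( var ^ var ) ^ var ++ Z
( var ^ var ) ^ var ++ var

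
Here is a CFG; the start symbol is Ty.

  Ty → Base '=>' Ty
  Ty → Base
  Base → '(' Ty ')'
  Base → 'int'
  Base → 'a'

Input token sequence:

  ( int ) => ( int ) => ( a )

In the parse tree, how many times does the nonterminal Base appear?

6

[Ty [Base ( [Ty [Base int]] )] => [Ty [Base ( [Ty [Base int]] )] => [Ty [Base ( [Ty [Base a]] )]]]]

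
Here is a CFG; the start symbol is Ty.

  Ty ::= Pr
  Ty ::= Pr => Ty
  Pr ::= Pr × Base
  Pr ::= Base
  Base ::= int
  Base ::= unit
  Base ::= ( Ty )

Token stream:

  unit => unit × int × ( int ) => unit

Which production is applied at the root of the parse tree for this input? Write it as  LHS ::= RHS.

[Ty [Pr [Base unit]] => [Ty [Pr [Pr [Pr [Base unit]] × [Base int]] × [Base ( [Ty [Pr [Base int]]] )]] => [Ty [Pr [Base unit]]]]]

Ty ::= Pr => Ty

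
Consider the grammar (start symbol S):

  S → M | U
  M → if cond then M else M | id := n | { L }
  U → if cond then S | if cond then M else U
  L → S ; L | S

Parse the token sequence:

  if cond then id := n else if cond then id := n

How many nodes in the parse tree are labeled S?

[S [U if cond then [M id := n] else [U if cond then [S [M id := n]]]]]

2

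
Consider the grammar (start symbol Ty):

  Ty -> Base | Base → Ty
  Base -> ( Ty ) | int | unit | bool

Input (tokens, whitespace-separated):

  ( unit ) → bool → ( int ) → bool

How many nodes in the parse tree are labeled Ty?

[Ty [Base ( [Ty [Base unit]] )] → [Ty [Base bool] → [Ty [Base ( [Ty [Base int]] )] → [Ty [Base bool]]]]]

6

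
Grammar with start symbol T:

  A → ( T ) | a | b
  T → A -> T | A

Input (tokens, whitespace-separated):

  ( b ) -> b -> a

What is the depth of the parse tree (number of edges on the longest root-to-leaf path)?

4

[T [A ( [T [A b]] )] -> [T [A b] -> [T [A a]]]]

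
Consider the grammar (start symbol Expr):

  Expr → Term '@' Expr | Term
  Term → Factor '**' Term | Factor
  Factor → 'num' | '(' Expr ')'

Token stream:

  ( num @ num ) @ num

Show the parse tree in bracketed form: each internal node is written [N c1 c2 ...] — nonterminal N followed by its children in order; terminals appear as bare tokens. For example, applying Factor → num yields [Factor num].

Expr
Term @ Expr
Factor @ Expr
( Expr ) @ Expr
( Term @ Expr ) @ Expr
( Factor @ Expr ) @ Expr
( num @ Expr ) @ Expr
( num @ Term ) @ Expr
( num @ Factor ) @ Expr
( num @ num ) @ Expr
( num @ num ) @ Term
( num @ num ) @ Factor
( num @ num ) @ num

[Expr [Term [Factor ( [Expr [Term [Factor num]] @ [Expr [Term [Factor num]]]] )]] @ [Expr [Term [Factor num]]]]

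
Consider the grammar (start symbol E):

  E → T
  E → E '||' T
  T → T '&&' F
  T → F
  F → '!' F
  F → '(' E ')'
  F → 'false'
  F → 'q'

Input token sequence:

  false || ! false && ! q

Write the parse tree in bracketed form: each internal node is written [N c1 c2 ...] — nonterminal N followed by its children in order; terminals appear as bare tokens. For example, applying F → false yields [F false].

[E [E [T [F false]]] || [T [T [F ! [F false]]] && [F ! [F q]]]]

E
E || T
T || T
F || T
false || T
false || T && F
false || F && F
false || ! F && F
false || ! false && F
false || ! false && ! F
false || ! false && ! q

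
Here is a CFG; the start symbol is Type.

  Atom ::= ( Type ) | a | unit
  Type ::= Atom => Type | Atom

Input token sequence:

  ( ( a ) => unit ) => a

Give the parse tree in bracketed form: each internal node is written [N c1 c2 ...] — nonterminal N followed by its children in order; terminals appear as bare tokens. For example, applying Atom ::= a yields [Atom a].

[Type [Atom ( [Type [Atom ( [Type [Atom a]] )] => [Type [Atom unit]]] )] => [Type [Atom a]]]

Type
Atom => Type
( Type ) => Type
( Atom => Type ) => Type
( ( Type ) => Type ) => Type
( ( Atom ) => Type ) => Type
( ( a ) => Type ) => Type
( ( a ) => Atom ) => Type
( ( a ) => unit ) => Type
( ( a ) => unit ) => Atom
( ( a ) => unit ) => a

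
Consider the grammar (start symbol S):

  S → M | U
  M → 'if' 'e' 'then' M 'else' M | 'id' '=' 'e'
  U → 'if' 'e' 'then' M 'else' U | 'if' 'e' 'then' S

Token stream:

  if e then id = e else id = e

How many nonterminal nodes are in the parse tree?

[S [M if e then [M id = e] else [M id = e]]]

4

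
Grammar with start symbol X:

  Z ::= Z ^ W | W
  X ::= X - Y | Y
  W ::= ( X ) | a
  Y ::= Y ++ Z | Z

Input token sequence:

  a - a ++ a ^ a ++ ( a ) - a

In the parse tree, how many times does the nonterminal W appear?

[X [X [X [Y [Z [W a]]]] - [Y [Y [Y [Z [W a]]] ++ [Z [Z [W a]] ^ [W a]]] ++ [Z [W ( [X [Y [Z [W a]]]] )]]]] - [Y [Z [W a]]]]

7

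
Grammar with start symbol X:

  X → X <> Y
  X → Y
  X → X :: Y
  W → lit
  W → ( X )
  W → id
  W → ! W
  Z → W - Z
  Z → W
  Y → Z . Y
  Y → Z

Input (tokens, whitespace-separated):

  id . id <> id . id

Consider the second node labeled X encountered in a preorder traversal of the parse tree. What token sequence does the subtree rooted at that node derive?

[X [X [Y [Z [W id]] . [Y [Z [W id]]]]] <> [Y [Z [W id]] . [Y [Z [W id]]]]]

id . id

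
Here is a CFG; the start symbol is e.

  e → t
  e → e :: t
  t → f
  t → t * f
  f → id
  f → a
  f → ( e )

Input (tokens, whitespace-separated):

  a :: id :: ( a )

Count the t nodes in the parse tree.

4

[e [e [e [t [f a]]] :: [t [f id]]] :: [t [f ( [e [t [f a]]] )]]]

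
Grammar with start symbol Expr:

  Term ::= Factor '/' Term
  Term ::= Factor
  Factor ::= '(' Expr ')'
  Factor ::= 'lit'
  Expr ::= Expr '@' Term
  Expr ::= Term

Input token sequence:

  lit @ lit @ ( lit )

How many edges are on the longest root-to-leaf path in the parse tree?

6

[Expr [Expr [Expr [Term [Factor lit]]] @ [Term [Factor lit]]] @ [Term [Factor ( [Expr [Term [Factor lit]]] )]]]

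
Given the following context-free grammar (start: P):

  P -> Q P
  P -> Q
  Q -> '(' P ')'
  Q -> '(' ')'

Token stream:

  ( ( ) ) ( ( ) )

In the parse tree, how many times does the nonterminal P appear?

4

[P [Q ( [P [Q ( )]] )] [P [Q ( [P [Q ( )]] )]]]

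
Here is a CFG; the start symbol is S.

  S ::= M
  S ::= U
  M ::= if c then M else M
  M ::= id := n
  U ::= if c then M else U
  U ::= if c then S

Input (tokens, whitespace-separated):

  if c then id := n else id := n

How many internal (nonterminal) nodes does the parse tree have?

[S [M if c then [M id := n] else [M id := n]]]

4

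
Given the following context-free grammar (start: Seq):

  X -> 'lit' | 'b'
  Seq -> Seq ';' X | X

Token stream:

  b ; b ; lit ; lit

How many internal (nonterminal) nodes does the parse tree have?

8

[Seq [Seq [Seq [Seq [X b]] ; [X b]] ; [X lit]] ; [X lit]]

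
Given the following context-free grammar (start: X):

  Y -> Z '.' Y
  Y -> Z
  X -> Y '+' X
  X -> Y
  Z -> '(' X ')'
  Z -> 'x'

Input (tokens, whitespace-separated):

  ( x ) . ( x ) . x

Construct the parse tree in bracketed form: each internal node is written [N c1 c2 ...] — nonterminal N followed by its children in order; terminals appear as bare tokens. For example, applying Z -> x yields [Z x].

X
Y
Z . Y
( X ) . Y
( Y ) . Y
( Z ) . Y
( x ) . Y
( x ) . Z . Y
( x ) . ( X ) . Y
( x ) . ( Y ) . Y
( x ) . ( Z ) . Y
( x ) . ( x ) . Y
( x ) . ( x ) . Z
( x ) . ( x ) . x

[X [Y [Z ( [X [Y [Z x]]] )] . [Y [Z ( [X [Y [Z x]]] )] . [Y [Z x]]]]]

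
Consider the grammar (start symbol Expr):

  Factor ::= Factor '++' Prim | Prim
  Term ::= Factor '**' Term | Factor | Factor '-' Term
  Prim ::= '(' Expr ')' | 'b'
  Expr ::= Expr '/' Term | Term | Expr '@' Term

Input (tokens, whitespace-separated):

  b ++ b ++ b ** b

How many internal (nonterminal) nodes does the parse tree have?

[Expr [Term [Factor [Factor [Factor [Prim b]] ++ [Prim b]] ++ [Prim b]] ** [Term [Factor [Prim b]]]]]

11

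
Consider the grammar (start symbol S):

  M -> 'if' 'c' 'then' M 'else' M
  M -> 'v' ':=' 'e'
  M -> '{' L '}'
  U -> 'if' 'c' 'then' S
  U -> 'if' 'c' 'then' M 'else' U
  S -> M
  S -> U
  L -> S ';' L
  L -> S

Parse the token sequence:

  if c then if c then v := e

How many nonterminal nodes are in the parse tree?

[S [U if c then [S [U if c then [S [M v := e]]]]]]

6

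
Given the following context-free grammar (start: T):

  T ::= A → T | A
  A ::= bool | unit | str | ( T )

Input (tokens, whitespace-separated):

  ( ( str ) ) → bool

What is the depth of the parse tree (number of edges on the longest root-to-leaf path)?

[T [A ( [T [A ( [T [A str]] )]] )] → [T [A bool]]]

6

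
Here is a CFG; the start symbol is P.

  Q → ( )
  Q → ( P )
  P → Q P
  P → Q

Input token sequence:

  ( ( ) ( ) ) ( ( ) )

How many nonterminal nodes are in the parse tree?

10

[P [Q ( [P [Q ( )] [P [Q ( )]]] )] [P [Q ( [P [Q ( )]] )]]]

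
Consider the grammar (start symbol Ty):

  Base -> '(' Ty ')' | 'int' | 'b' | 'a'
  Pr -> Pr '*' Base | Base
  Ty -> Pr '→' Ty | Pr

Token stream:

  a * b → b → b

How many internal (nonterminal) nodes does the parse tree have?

11

[Ty [Pr [Pr [Base a]] * [Base b]] → [Ty [Pr [Base b]] → [Ty [Pr [Base b]]]]]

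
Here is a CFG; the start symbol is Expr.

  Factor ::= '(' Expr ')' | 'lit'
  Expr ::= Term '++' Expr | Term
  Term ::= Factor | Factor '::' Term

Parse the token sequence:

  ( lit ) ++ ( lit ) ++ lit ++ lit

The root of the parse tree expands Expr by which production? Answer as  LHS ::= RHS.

[Expr [Term [Factor ( [Expr [Term [Factor lit]]] )]] ++ [Expr [Term [Factor ( [Expr [Term [Factor lit]]] )]] ++ [Expr [Term [Factor lit]] ++ [Expr [Term [Factor lit]]]]]]

Expr ::= Term '++' Expr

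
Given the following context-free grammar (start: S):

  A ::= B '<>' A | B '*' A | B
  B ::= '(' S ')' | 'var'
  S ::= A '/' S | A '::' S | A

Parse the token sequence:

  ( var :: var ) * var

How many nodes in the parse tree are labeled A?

4

[S [A [B ( [S [A [B var]] :: [S [A [B var]]]] )] * [A [B var]]]]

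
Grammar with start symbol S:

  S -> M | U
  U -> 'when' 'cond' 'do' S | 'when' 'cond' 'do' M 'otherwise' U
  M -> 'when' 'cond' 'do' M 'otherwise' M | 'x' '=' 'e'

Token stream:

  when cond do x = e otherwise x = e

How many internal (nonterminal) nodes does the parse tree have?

4

[S [M when cond do [M x = e] otherwise [M x = e]]]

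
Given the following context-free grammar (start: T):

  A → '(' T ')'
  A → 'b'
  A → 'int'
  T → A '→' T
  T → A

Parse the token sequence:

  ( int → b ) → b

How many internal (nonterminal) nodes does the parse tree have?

[T [A ( [T [A int] → [T [A b]]] )] → [T [A b]]]

8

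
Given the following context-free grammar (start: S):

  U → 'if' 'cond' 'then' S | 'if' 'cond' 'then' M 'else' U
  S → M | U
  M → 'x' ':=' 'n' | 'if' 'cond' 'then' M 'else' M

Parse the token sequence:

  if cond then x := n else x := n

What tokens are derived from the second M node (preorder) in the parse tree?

[S [M if cond then [M x := n] else [M x := n]]]

x := n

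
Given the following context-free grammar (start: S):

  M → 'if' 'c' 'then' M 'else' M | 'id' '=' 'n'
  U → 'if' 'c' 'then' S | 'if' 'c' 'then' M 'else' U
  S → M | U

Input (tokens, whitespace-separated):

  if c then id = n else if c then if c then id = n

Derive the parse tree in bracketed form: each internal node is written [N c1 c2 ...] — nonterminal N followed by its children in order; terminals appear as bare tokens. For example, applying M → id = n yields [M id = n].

S
U
if c then M else U
if c then id = n else U
if c then id = n else if c then S
if c then id = n else if c then U
if c then id = n else if c then if c then S
if c then id = n else if c then if c then M
if c then id = n else if c then if c then id = n

[S [U if c then [M id = n] else [U if c then [S [U if c then [S [M id = n]]]]]]]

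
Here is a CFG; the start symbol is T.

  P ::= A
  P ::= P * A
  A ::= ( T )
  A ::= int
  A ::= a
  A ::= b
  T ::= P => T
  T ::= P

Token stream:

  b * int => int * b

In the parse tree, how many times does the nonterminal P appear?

4

[T [P [P [A b]] * [A int]] => [T [P [P [A int]] * [A b]]]]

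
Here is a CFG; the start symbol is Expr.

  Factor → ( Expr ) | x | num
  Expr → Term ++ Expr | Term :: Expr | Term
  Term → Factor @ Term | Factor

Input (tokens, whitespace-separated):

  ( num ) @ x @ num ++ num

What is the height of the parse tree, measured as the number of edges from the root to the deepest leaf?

6

[Expr [Term [Factor ( [Expr [Term [Factor num]]] )] @ [Term [Factor x] @ [Term [Factor num]]]] ++ [Expr [Term [Factor num]]]]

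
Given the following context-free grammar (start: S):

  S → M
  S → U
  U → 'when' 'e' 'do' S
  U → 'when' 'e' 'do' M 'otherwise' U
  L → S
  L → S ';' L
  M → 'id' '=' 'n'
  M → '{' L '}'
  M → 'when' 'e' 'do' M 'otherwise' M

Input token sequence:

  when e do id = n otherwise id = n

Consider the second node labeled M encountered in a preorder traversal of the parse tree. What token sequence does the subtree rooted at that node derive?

id = n

[S [M when e do [M id = n] otherwise [M id = n]]]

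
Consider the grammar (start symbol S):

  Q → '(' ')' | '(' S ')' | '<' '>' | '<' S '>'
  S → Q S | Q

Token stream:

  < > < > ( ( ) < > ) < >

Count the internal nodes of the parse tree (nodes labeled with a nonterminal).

12

[S [Q < >] [S [Q < >] [S [Q ( [S [Q ( )] [S [Q < >]]] )] [S [Q < >]]]]]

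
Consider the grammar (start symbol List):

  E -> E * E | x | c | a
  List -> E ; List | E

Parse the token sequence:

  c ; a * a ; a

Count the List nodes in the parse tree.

[List [E c] ; [List [E [E a] * [E a]] ; [List [E a]]]]

3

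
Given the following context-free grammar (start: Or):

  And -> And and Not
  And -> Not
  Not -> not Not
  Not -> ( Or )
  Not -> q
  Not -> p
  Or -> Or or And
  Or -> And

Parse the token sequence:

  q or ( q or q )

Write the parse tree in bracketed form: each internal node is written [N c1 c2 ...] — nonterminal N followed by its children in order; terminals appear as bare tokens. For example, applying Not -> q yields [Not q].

Or
Or or And
And or And
Not or And
q or And
q or Not
q or ( Or )
q or ( Or or And )
q or ( And or And )
q or ( Not or And )
q or ( q or And )
q or ( q or Not )
q or ( q or q )

[Or [Or [And [Not q]]] or [And [Not ( [Or [Or [And [Not q]]] or [And [Not q]]] )]]]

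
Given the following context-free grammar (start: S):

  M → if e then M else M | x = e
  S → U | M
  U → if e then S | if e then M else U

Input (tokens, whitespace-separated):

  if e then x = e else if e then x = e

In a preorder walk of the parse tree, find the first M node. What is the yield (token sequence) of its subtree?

[S [U if e then [M x = e] else [U if e then [S [M x = e]]]]]

x = e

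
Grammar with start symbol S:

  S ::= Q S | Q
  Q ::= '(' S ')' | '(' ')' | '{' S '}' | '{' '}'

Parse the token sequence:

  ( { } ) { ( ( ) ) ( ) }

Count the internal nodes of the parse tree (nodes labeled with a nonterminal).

[S [Q ( [S [Q { }]] )] [S [Q { [S [Q ( [S [Q ( )]] )] [S [Q ( )]]] }]]]

12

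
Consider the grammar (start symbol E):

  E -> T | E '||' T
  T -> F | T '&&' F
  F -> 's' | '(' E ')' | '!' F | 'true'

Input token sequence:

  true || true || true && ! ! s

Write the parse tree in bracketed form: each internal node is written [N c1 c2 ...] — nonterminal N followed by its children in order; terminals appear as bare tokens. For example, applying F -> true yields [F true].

[E [E [E [T [F true]]] || [T [F true]]] || [T [T [F true]] && [F ! [F ! [F s]]]]]

E
E || T
E || T || T
T || T || T
F || T || T
true || T || T
true || F || T
true || true || T
true || true || T && F
true || true || F && F
true || true || true && F
true || true || true && ! F
true || true || true && ! ! F
true || true || true && ! ! s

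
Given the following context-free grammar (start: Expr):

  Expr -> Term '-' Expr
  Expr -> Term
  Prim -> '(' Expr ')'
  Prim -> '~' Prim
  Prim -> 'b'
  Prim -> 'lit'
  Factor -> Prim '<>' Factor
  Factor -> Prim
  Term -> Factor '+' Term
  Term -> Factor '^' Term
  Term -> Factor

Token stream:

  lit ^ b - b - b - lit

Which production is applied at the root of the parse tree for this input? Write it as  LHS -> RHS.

Expr -> Term '-' Expr

[Expr [Term [Factor [Prim lit]] ^ [Term [Factor [Prim b]]]] - [Expr [Term [Factor [Prim b]]] - [Expr [Term [Factor [Prim b]]] - [Expr [Term [Factor [Prim lit]]]]]]]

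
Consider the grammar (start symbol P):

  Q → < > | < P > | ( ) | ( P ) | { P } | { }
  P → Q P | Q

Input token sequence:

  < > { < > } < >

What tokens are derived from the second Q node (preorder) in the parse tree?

{ < > }

[P [Q < >] [P [Q { [P [Q < >]] }] [P [Q < >]]]]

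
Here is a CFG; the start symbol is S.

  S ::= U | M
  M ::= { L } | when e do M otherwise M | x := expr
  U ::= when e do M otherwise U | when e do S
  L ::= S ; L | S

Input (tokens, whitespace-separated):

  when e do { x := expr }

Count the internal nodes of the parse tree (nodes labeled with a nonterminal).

7

[S [U when e do [S [M { [L [S [M x := expr]]] }]]]]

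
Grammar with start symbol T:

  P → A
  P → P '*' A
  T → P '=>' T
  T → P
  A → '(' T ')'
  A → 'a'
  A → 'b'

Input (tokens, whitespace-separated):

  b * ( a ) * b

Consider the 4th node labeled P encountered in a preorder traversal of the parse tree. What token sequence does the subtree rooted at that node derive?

[T [P [P [P [A b]] * [A ( [T [P [A a]]] )]] * [A b]]]

a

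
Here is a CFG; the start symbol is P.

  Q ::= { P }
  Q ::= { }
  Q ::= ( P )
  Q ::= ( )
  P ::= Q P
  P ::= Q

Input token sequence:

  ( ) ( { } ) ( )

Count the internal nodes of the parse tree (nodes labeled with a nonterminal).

[P [Q ( )] [P [Q ( [P [Q { }]] )] [P [Q ( )]]]]

8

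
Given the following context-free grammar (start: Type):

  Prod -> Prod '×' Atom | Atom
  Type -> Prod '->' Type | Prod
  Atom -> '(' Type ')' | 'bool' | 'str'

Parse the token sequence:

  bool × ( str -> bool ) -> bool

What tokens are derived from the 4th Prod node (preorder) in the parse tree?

[Type [Prod [Prod [Atom bool]] × [Atom ( [Type [Prod [Atom str]] -> [Type [Prod [Atom bool]]]] )]] -> [Type [Prod [Atom bool]]]]

bool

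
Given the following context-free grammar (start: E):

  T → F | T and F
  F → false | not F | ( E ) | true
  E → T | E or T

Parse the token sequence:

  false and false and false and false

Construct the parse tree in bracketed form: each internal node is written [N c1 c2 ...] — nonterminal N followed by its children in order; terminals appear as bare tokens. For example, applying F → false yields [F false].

E
T
T and F
T and F and F
T and F and F and F
F and F and F and F
false and F and F and F
false and false and F and F
false and false and false and F
false and false and false and false

[E [T [T [T [T [F false]] and [F false]] and [F false]] and [F false]]]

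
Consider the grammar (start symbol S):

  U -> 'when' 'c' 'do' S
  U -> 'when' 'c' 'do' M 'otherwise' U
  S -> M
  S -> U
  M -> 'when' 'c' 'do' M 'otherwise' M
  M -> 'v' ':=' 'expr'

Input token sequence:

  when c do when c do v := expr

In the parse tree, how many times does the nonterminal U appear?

2

[S [U when c do [S [U when c do [S [M v := expr]]]]]]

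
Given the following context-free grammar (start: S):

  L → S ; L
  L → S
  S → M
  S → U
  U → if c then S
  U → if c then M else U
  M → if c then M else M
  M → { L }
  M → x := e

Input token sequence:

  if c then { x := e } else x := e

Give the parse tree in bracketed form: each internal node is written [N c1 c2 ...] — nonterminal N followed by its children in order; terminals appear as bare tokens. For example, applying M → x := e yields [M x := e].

S
M
if c then M else M
if c then { L } else M
if c then { S } else M
if c then { M } else M
if c then { x := e } else M
if c then { x := e } else x := e

[S [M if c then [M { [L [S [M x := e]]] }] else [M x := e]]]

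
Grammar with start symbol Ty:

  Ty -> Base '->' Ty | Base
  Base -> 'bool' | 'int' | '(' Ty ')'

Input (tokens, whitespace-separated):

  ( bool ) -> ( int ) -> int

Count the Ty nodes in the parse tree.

[Ty [Base ( [Ty [Base bool]] )] -> [Ty [Base ( [Ty [Base int]] )] -> [Ty [Base int]]]]

5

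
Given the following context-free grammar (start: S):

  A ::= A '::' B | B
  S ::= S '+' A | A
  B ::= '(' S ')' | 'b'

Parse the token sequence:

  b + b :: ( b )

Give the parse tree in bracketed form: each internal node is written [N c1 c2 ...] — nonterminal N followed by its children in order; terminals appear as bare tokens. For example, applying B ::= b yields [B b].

S
S + A
A + A
B + A
b + A
b + A :: B
b + B :: B
b + b :: B
b + b :: ( S )
b + b :: ( A )
b + b :: ( B )
b + b :: ( b )

[S [S [A [B b]]] + [A [A [B b]] :: [B ( [S [A [B b]]] )]]]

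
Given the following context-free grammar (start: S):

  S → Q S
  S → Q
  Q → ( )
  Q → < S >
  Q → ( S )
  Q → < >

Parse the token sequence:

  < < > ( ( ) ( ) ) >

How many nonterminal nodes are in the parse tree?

10

[S [Q < [S [Q < >] [S [Q ( [S [Q ( )] [S [Q ( )]]] )]]] >]]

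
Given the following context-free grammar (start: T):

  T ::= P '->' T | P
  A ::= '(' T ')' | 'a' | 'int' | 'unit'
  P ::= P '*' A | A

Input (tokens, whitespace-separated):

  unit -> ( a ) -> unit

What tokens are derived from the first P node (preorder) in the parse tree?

[T [P [A unit]] -> [T [P [A ( [T [P [A a]]] )]] -> [T [P [A unit]]]]]

unit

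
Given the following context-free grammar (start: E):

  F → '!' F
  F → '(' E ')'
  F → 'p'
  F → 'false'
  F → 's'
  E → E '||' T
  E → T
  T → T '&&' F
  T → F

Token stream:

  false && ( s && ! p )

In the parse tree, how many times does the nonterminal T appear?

4

[E [T [T [F false]] && [F ( [E [T [T [F s]] && [F ! [F p]]]] )]]]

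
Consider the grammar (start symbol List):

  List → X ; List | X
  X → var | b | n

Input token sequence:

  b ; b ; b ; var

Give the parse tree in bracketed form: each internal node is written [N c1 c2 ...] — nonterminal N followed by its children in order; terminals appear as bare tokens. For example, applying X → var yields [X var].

List
X ; List
b ; List
b ; X ; List
b ; b ; List
b ; b ; X ; List
b ; b ; b ; List
b ; b ; b ; X
b ; b ; b ; var

[List [X b] ; [List [X b] ; [List [X b] ; [List [X var]]]]]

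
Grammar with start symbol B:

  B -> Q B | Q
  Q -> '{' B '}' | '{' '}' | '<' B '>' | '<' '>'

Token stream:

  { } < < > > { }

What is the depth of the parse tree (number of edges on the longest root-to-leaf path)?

5

[B [Q { }] [B [Q < [B [Q < >]] >] [B [Q { }]]]]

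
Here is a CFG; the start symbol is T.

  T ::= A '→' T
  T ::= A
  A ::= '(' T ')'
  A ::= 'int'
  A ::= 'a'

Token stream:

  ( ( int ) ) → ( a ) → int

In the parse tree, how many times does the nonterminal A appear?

6

[T [A ( [T [A ( [T [A int]] )]] )] → [T [A ( [T [A a]] )] → [T [A int]]]]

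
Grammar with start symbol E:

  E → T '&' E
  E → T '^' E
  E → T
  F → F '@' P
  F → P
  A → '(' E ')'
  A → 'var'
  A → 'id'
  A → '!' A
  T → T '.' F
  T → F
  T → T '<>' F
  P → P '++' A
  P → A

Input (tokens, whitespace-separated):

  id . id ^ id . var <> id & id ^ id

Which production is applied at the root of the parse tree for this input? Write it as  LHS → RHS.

E → T '^' E

[E [T [T [F [P [A id]]]] . [F [P [A id]]]] ^ [E [T [T [T [F [P [A id]]]] . [F [P [A var]]]] <> [F [P [A id]]]] & [E [T [F [P [A id]]]] ^ [E [T [F [P [A id]]]]]]]]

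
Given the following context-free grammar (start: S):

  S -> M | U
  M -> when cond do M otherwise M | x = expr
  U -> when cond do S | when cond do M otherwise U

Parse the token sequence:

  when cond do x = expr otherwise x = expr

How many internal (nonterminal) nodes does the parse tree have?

[S [M when cond do [M x = expr] otherwise [M x = expr]]]

4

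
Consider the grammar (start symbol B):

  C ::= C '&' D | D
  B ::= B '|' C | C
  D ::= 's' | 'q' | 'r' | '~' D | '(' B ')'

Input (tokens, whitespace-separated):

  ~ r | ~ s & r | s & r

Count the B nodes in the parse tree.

3

[B [B [B [C [D ~ [D r]]]] | [C [C [D ~ [D s]]] & [D r]]] | [C [C [D s]] & [D r]]]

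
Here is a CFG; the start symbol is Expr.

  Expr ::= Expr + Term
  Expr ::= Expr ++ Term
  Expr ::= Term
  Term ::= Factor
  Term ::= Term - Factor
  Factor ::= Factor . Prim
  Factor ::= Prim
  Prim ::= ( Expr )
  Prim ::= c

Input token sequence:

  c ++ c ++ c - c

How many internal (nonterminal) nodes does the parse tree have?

[Expr [Expr [Expr [Term [Factor [Prim c]]]] ++ [Term [Factor [Prim c]]]] ++ [Term [Term [Factor [Prim c]]] - [Factor [Prim c]]]]

15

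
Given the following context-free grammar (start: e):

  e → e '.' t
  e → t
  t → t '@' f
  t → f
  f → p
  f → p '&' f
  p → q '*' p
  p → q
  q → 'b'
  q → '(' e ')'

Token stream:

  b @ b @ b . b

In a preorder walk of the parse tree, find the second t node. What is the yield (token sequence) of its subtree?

[e [e [t [t [t [f [p [q b]]]] @ [f [p [q b]]]] @ [f [p [q b]]]]] . [t [f [p [q b]]]]]

b @ b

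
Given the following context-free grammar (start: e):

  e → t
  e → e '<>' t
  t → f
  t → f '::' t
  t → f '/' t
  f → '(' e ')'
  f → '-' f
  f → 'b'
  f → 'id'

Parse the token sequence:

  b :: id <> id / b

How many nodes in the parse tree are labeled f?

[e [e [t [f b] :: [t [f id]]]] <> [t [f id] / [t [f b]]]]

4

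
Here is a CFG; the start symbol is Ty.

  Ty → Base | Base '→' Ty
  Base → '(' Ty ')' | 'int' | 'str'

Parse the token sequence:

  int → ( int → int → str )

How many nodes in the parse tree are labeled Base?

5

[Ty [Base int] → [Ty [Base ( [Ty [Base int] → [Ty [Base int] → [Ty [Base str]]]] )]]]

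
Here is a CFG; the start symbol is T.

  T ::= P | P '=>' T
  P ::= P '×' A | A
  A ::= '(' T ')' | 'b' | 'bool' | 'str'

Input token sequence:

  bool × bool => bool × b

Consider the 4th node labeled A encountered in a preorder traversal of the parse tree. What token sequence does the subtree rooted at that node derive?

[T [P [P [A bool]] × [A bool]] => [T [P [P [A bool]] × [A b]]]]

b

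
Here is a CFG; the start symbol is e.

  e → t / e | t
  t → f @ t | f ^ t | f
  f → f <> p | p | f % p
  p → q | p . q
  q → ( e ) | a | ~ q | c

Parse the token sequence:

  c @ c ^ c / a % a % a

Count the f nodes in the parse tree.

[e [t [f [p [q c]]] @ [t [f [p [q c]]] ^ [t [f [p [q c]]]]]] / [e [t [f [f [f [p [q a]]] % [p [q a]]] % [p [q a]]]]]]

6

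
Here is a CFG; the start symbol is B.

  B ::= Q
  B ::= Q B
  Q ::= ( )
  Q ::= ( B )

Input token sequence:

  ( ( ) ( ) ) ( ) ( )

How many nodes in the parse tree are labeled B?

5

[B [Q ( [B [Q ( )] [B [Q ( )]]] )] [B [Q ( )] [B [Q ( )]]]]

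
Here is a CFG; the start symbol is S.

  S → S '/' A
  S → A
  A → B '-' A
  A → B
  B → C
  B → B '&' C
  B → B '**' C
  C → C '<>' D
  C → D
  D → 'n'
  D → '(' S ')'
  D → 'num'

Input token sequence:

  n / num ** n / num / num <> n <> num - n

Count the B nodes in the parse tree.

6

[S [S [S [S [A [B [C [D n]]]]] / [A [B [B [C [D num]]] ** [C [D n]]]]] / [A [B [C [D num]]]]] / [A [B [C [C [C [D num]] <> [D n]] <> [D num]]] - [A [B [C [D n]]]]]]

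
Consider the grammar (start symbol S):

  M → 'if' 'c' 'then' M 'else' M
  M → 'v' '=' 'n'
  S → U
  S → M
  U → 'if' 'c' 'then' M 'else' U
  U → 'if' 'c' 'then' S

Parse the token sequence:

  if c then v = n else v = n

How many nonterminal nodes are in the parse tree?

[S [M if c then [M v = n] else [M v = n]]]

4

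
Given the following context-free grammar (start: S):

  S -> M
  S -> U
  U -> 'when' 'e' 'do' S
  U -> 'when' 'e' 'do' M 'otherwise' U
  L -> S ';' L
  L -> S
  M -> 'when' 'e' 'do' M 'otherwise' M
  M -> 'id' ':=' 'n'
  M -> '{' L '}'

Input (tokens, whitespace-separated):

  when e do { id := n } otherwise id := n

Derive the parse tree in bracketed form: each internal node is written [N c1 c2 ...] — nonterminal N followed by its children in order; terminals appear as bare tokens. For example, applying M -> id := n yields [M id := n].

[S [M when e do [M { [L [S [M id := n]]] }] otherwise [M id := n]]]

S
M
when e do M otherwise M
when e do { L } otherwise M
when e do { S } otherwise M
when e do { M } otherwise M
when e do { id := n } otherwise M
when e do { id := n } otherwise id := n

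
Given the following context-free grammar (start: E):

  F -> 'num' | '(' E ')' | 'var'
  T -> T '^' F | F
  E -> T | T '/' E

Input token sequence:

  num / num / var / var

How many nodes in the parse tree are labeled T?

[E [T [F num]] / [E [T [F num]] / [E [T [F var]] / [E [T [F var]]]]]]

4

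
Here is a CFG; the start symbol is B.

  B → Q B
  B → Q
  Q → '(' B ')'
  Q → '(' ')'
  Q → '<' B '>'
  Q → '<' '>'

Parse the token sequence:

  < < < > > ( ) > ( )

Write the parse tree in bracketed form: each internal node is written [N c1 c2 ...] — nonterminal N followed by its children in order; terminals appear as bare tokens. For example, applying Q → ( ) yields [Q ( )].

[B [Q < [B [Q < [B [Q < >]] >] [B [Q ( )]]] >] [B [Q ( )]]]

B
Q B
< B > B
< Q B > B
< < B > B > B
< < Q > B > B
< < < > > B > B
< < < > > Q > B
< < < > > ( ) > B
< < < > > ( ) > Q
< < < > > ( ) > ( )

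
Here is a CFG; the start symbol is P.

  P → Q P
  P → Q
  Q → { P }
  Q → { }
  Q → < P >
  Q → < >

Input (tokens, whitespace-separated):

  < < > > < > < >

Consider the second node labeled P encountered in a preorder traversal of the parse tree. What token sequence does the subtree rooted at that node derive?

[P [Q < [P [Q < >]] >] [P [Q < >] [P [Q < >]]]]

< >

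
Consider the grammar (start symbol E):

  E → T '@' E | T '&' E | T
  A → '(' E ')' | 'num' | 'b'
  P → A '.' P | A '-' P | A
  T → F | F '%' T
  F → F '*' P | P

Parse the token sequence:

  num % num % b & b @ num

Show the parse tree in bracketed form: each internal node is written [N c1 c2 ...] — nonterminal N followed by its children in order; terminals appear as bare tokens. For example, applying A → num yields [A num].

E
T & E
F % T & E
P % T & E
A % T & E
num % T & E
num % F % T & E
num % P % T & E
num % A % T & E
num % num % T & E
num % num % F & E
num % num % P & E
num % num % A & E
num % num % b & E
num % num % b & T @ E
num % num % b & F @ E
num % num % b & P @ E
num % num % b & A @ E
num % num % b & b @ E
num % num % b & b @ T
num % num % b & b @ F
num % num % b & b @ P
num % num % b & b @ A
num % num % b & b @ num

[E [T [F [P [A num]]] % [T [F [P [A num]]] % [T [F [P [A b]]]]]] & [E [T [F [P [A b]]]] @ [E [T [F [P [A num]]]]]]]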